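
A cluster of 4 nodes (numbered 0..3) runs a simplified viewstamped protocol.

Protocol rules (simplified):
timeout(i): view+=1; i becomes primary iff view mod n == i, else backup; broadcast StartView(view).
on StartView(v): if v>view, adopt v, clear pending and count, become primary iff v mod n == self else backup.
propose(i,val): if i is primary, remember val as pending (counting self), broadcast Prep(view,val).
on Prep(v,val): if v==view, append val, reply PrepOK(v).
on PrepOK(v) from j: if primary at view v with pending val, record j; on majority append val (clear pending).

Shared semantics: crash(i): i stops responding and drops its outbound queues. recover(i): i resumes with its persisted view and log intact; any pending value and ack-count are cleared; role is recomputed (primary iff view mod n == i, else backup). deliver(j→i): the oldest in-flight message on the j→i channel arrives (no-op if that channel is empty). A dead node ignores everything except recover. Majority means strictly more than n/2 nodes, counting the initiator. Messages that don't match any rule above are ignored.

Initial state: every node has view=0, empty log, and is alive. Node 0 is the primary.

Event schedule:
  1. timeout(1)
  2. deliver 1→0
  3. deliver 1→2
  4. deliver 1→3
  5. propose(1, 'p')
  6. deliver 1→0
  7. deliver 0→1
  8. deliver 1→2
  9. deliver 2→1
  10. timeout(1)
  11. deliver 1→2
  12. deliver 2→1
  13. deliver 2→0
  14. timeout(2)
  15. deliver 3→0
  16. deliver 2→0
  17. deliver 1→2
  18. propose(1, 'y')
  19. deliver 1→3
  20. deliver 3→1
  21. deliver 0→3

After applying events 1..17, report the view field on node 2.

step 1 timeout(1): 1={prim,v=1,log=-}
step 2 deliver 1→0: 0={back,v=1,log=-}
step 3 deliver 1→2: 2={back,v=1,log=-}
step 4 deliver 1→3: 3={back,v=1,log=-}
step 5 propose(1,'p'): —
step 6 deliver 1→0: 0={back,v=1,log=p}
step 7 deliver 0→1: —
step 8 deliver 1→2: 2={back,v=1,log=p}
step 9 deliver 2→1: 1={prim,v=1,log=p}
step 10 timeout(1): 1={back,v=2,log=p}
step 11 deliver 1→2: 2={prim,v=2,log=p}
step 12 deliver 2→1: —
step 13 deliver 2→0: —
step 14 timeout(2): 2={back,v=3,log=p}
step 15 deliver 3→0: —
step 16 deliver 2→0: 0={back,v=3,log=p}
step 17 deliver 1→2: —

3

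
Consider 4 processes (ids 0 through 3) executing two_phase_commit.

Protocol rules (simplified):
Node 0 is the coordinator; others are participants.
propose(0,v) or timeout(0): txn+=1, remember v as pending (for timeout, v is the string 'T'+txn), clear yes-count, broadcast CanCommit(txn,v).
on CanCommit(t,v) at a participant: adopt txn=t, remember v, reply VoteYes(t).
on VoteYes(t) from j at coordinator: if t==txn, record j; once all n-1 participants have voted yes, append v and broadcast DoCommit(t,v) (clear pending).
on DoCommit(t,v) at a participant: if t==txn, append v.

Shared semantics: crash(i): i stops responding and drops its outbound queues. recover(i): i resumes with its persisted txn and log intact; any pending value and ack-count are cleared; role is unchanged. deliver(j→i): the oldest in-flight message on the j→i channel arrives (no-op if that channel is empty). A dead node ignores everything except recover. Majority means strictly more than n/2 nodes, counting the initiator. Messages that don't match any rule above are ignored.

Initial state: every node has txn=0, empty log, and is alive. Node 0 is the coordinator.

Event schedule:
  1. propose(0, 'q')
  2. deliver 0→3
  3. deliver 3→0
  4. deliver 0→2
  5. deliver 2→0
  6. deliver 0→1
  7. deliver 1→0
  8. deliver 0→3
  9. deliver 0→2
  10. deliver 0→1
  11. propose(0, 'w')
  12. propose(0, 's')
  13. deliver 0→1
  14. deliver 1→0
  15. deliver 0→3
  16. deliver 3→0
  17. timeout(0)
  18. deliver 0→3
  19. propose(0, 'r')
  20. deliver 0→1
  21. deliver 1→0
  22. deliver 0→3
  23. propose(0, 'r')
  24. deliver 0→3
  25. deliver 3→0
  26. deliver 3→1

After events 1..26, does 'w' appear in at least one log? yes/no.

no

after 1 — propose(0,'q'): n0:coor/t1/[-]
after 2 — deliver 0→3: n3:part/t1/[-]
after 3 — deliver 3→0: ·
after 4 — deliver 0→2: n2:part/t1/[-]
after 5 — deliver 2→0: ·
after 6 — deliver 0→1: n1:part/t1/[-]
after 7 — deliver 1→0: n0:coor/t1/[q]
after 8 — deliver 0→3: n3:part/t1/[q]
after 9 — deliver 0→2: n2:part/t1/[q]
after 10 — deliver 0→1: n1:part/t1/[q]
after 11 — propose(0,'w'): n0:coor/t2/[q]
after 12 — propose(0,'s'): n0:coor/t3/[q]
after 13 — deliver 0→1: n1:part/t2/[q]
after 14 — deliver 1→0: ·
after 15 — deliver 0→3: n3:part/t2/[q]
after 16 — deliver 3→0: ·
after 17 — timeout(0): n0:coor/t4/[q]
after 18 — deliver 0→3: n3:part/t3/[q]
after 19 — propose(0,'r'): n0:coor/t5/[q]
after 20 — deliver 0→1: n1:part/t3/[q]
after 21 — deliver 1→0: ·
after 22 — deliver 0→3: n3:part/t4/[q]
after 23 — propose(0,'r'): n0:coor/t6/[q]
after 24 — deliver 0→3: n3:part/t5/[q]
after 25 — deliver 3→0: ·
after 26 — deliver 3→1: ·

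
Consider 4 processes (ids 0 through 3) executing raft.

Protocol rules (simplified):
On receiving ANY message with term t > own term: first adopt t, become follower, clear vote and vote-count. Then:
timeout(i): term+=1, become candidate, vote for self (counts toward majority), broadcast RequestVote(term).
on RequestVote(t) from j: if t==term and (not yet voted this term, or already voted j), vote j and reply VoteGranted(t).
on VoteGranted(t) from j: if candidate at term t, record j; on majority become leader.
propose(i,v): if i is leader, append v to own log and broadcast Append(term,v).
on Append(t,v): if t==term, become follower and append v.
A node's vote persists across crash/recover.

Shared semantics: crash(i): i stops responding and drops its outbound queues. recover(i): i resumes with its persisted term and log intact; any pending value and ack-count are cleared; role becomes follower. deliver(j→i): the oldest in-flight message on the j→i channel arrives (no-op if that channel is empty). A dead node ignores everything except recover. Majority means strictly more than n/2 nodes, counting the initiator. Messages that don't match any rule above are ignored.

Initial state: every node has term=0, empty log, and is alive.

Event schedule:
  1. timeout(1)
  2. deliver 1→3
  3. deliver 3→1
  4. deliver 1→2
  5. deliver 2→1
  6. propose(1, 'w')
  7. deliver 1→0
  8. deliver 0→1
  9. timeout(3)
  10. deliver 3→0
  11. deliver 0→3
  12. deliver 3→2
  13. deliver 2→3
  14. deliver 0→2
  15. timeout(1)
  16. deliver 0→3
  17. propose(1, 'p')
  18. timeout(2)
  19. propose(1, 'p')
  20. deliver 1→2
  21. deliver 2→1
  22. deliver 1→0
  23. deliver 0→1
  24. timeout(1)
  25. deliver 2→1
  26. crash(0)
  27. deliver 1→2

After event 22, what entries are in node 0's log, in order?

empty

e1 timeout(1): 1[cand,t=1,-]
e2 deliver 1→3: 3[foll,t=1,-]
e3 deliver 3→1: ·
e4 deliver 1→2: 2[foll,t=1,-]
e5 deliver 2→1: 1[lead,t=1,-]
e6 propose(1,'w'): 1[lead,t=1,w]
e7 deliver 1→0: 0[foll,t=1,-]
e8 deliver 0→1: ·
e9 timeout(3): 3[cand,t=2,-]
e10 deliver 3→0: 0[foll,t=2,-]
e11 deliver 0→3: ·
e12 deliver 3→2: 2[foll,t=2,-]
e13 deliver 2→3: 3[lead,t=2,-]
e14 deliver 0→2: ·
e15 timeout(1): 1[cand,t=2,w]
e16 deliver 0→3: ·
e17 propose(1,'p'): ·
e18 timeout(2): 2[cand,t=3,-]
e19 propose(1,'p'): ·
e20 deliver 1→2: ·
e21 deliver 2→1: 1[foll,t=3,w]
e22 deliver 1→0: ·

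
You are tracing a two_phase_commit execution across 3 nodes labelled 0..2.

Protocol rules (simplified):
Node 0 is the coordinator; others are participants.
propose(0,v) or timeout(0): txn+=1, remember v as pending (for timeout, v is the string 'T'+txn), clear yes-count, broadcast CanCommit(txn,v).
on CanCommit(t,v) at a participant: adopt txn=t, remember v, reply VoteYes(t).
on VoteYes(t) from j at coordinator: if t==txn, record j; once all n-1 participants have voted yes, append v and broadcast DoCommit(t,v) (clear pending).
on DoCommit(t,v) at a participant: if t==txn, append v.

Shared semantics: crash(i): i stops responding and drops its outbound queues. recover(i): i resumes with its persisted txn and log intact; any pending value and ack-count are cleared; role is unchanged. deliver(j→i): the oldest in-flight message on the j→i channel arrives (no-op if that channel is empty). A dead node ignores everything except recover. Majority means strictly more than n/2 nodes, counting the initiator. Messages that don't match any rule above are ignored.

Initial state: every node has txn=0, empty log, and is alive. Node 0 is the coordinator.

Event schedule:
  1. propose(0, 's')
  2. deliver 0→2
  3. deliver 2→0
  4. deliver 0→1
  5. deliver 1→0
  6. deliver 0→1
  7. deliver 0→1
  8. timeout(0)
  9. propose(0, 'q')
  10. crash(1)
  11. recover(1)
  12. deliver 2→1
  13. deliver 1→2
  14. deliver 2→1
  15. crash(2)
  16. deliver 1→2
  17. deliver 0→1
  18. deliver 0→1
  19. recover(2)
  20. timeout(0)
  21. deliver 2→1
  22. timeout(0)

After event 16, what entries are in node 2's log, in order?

empty

step 1 propose(0,'s'): 0={coor,t=1,log=-}
step 2 deliver 0→2: 2={part,t=1,log=-}
step 3 deliver 2→0: —
step 4 deliver 0→1: 1={part,t=1,log=-}
step 5 deliver 1→0: 0={coor,t=1,log=s}
step 6 deliver 0→1: 1={part,t=1,log=s}
step 7 deliver 0→1: —
step 8 timeout(0): 0={coor,t=2,log=s}
step 9 propose(0,'q'): 0={coor,t=3,log=s}
step 10 crash(1): 1={✗part,t=1,log=s}
step 11 recover(1): 1={part,t=1,log=s}
step 12 deliver 2→1: —
step 13 deliver 1→2: —
step 14 deliver 2→1: —
step 15 crash(2): 2={✗part,t=1,log=-}
step 16 deliver 1→2: —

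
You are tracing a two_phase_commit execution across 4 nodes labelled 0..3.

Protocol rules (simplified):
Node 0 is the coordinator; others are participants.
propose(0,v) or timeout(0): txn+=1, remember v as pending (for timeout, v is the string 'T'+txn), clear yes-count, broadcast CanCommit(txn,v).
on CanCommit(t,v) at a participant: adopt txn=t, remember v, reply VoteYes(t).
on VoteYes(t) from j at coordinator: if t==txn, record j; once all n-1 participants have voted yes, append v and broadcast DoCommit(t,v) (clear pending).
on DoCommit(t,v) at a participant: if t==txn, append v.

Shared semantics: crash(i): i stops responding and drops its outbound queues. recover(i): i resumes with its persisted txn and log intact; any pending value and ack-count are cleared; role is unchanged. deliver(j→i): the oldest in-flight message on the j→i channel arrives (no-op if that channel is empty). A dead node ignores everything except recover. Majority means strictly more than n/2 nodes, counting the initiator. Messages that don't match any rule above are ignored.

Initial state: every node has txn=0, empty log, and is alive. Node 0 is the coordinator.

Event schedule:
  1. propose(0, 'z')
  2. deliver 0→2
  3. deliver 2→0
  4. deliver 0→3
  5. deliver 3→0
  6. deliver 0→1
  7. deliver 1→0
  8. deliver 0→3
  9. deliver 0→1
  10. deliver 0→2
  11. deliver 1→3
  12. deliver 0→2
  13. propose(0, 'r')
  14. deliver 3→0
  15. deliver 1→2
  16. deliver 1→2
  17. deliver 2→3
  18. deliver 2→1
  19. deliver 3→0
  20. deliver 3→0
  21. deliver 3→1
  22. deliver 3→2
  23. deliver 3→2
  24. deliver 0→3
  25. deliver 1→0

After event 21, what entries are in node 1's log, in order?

step 1 propose(0,'z'): 0={coor,t=1,log=-}
step 2 deliver 0→2: 2={part,t=1,log=-}
step 3 deliver 2→0: —
step 4 deliver 0→3: 3={part,t=1,log=-}
step 5 deliver 3→0: —
step 6 deliver 0→1: 1={part,t=1,log=-}
step 7 deliver 1→0: 0={coor,t=1,log=z}
step 8 deliver 0→3: 3={part,t=1,log=z}
step 9 deliver 0→1: 1={part,t=1,log=z}
step 10 deliver 0→2: 2={part,t=1,log=z}
step 11 deliver 1→3: —
step 12 deliver 0→2: —
step 13 propose(0,'r'): 0={coor,t=2,log=z}
step 14 deliver 3→0: —
step 15 deliver 1→2: —
step 16 deliver 1→2: —
step 17 deliver 2→3: —
step 18 deliver 2→1: —
step 19 deliver 3→0: —
step 20 deliver 3→0: —
step 21 deliver 3→1: —

z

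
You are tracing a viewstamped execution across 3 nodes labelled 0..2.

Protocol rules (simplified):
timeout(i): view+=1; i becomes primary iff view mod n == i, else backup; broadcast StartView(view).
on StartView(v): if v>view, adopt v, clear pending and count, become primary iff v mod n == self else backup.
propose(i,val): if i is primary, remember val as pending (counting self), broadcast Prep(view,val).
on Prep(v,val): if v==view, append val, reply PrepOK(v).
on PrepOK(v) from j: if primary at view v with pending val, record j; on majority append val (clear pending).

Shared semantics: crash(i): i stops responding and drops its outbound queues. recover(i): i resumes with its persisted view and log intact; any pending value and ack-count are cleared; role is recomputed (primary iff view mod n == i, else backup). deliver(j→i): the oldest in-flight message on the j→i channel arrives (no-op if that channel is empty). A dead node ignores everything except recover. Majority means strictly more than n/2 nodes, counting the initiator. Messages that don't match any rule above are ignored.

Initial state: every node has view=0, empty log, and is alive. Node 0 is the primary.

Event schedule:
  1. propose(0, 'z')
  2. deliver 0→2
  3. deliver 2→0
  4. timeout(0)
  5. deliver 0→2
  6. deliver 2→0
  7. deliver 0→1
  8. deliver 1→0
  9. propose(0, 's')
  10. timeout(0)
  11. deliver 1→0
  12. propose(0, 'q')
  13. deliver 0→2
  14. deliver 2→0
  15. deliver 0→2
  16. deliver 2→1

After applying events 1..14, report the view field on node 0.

2

1. propose(0,'z'):  nop
2. deliver 0→2:  <2:back v0 z>
3. deliver 2→0:  <0:prim v0 z>
4. timeout(0):  <0:back v1 z>
5. deliver 0→2:  <2:back v1 z>
6. deliver 2→0:  nop
7. deliver 0→1:  <1:back v0 z>
8. deliver 1→0:  nop
9. propose(0,'s'):  nop
10. timeout(0):  <0:back v2 z>
11. deliver 1→0:  nop
12. propose(0,'q'):  nop
13. deliver 0→2:  <2:prim v2 z>
14. deliver 2→0:  nop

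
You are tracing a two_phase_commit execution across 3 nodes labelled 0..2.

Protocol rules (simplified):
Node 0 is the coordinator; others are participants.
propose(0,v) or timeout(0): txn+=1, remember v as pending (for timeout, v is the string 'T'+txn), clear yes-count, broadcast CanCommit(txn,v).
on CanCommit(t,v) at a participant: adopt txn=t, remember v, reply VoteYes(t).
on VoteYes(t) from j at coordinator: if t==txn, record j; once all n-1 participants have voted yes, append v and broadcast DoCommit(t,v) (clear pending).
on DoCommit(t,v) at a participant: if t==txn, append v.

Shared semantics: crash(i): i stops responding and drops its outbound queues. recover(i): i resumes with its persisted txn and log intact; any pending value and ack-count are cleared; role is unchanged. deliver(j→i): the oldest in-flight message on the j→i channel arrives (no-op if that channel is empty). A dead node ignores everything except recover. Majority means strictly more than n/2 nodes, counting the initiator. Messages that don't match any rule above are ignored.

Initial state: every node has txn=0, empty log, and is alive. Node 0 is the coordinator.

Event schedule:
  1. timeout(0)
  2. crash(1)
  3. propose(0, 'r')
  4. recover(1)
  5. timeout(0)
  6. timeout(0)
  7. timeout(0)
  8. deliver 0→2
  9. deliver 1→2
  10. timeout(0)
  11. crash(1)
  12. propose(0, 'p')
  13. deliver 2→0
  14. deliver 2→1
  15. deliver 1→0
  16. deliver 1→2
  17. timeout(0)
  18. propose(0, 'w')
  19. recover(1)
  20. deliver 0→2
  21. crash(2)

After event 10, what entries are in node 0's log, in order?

after 1 — timeout(0): n0:coor/t1/[-]
after 2 — crash(1): n1:✗part/t0/[-]
after 3 — propose(0,'r'): n0:coor/t2/[-]
after 4 — recover(1): n1:part/t0/[-]
after 5 — timeout(0): n0:coor/t3/[-]
after 6 — timeout(0): n0:coor/t4/[-]
after 7 — timeout(0): n0:coor/t5/[-]
after 8 — deliver 0→2: n2:part/t1/[-]
after 9 — deliver 1→2: ·
after 10 — timeout(0): n0:coor/t6/[-]

empty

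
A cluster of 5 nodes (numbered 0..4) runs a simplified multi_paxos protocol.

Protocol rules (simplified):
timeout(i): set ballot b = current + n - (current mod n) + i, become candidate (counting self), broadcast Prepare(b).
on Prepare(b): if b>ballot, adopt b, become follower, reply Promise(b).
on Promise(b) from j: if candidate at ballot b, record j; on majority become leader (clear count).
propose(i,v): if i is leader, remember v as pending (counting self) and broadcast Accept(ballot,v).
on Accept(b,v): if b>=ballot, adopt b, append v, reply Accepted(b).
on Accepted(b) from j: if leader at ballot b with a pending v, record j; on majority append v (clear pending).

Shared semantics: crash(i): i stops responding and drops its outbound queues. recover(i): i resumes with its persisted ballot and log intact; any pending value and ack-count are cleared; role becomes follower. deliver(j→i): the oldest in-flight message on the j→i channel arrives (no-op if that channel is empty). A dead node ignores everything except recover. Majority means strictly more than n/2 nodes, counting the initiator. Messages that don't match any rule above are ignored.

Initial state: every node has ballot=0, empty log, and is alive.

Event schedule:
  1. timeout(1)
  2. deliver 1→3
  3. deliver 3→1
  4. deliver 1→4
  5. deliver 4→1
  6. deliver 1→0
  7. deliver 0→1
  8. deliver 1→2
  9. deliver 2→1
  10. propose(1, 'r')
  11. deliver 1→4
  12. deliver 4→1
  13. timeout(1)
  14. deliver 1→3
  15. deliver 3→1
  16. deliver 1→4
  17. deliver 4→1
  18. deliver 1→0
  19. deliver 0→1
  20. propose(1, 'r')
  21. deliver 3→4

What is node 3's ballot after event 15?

6

1. timeout(1):  <1:cand b6 ->
2. deliver 1→3:  <3:foll b6 ->
3. deliver 3→1:  nop
4. deliver 1→4:  <4:foll b6 ->
5. deliver 4→1:  <1:lead b6 ->
6. deliver 1→0:  <0:foll b6 ->
7. deliver 0→1:  nop
8. deliver 1→2:  <2:foll b6 ->
9. deliver 2→1:  nop
10. propose(1,'r'):  nop
11. deliver 1→4:  <4:foll b6 r>
12. deliver 4→1:  nop
13. timeout(1):  <1:cand b11 ->
14. deliver 1→3:  <3:foll b6 r>
15. deliver 3→1:  nop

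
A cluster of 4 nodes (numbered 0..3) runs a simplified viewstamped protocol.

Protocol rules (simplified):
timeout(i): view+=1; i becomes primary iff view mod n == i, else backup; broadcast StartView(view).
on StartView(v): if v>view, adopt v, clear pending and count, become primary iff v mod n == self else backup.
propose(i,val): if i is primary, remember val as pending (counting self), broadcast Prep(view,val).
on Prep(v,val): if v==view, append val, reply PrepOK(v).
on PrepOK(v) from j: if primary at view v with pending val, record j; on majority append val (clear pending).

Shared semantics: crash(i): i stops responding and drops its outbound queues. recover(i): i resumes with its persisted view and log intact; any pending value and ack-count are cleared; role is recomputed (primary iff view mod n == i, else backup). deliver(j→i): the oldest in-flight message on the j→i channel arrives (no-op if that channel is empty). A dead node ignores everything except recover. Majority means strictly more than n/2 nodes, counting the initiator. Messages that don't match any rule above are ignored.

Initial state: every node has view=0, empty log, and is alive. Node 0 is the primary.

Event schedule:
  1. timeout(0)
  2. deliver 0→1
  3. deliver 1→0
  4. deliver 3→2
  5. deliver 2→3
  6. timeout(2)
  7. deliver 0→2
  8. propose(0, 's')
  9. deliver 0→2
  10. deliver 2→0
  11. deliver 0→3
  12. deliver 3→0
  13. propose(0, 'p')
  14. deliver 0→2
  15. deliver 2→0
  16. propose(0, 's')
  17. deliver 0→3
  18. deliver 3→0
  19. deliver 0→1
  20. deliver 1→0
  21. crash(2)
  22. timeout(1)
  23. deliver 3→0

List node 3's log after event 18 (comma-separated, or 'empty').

empty

step 1 timeout(0): 0={back,v=1,log=-}
step 2 deliver 0→1: 1={prim,v=1,log=-}
step 3 deliver 1→0: —
step 4 deliver 3→2: —
step 5 deliver 2→3: —
step 6 timeout(2): 2={back,v=1,log=-}
step 7 deliver 0→2: —
step 8 propose(0,'s'): —
step 9 deliver 0→2: —
step 10 deliver 2→0: —
step 11 deliver 0→3: 3={back,v=1,log=-}
step 12 deliver 3→0: —
step 13 propose(0,'p'): —
step 14 deliver 0→2: —
step 15 deliver 2→0: —
step 16 propose(0,'s'): —
step 17 deliver 0→3: —
step 18 deliver 3→0: —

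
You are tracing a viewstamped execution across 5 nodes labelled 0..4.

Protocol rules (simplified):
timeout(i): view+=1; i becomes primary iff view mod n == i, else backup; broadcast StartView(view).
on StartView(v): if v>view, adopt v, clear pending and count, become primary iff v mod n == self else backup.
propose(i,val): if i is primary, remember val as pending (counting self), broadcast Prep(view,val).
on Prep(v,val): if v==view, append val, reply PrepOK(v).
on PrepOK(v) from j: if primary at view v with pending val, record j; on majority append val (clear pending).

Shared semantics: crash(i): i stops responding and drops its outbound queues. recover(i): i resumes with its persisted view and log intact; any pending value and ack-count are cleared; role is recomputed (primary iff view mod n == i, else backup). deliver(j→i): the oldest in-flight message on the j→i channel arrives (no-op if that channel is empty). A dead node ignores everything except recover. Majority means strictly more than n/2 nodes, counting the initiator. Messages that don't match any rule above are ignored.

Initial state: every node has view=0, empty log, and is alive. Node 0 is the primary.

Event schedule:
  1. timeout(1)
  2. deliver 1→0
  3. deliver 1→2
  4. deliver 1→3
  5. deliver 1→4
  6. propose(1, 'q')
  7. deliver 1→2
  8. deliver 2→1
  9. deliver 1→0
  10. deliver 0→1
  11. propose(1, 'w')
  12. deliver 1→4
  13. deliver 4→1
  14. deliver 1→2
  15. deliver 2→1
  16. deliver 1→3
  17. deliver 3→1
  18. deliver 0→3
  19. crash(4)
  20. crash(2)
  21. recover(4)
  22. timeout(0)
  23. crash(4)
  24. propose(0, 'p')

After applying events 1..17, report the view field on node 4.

1

[1] timeout(1) → N1(prim v1 [-])
[2] deliver 1→0 → N0(back v1 [-])
[3] deliver 1→2 → N2(back v1 [-])
[4] deliver 1→3 → N3(back v1 [-])
[5] deliver 1→4 → N4(back v1 [-])
[6] propose(1,'q') → ∅
[7] deliver 1→2 → N2(back v1 [q])
[8] deliver 2→1 → ∅
[9] deliver 1→0 → N0(back v1 [q])
[10] deliver 0→1 → N1(prim v1 [q])
[11] propose(1,'w') → ∅
[12] deliver 1→4 → N4(back v1 [q])
[13] deliver 4→1 → ∅
[14] deliver 1→2 → N2(back v1 [q,w])
[15] deliver 2→1 → N1(prim v1 [q,w])
[16] deliver 1→3 → N3(back v1 [q])
[17] deliver 3→1 → ∅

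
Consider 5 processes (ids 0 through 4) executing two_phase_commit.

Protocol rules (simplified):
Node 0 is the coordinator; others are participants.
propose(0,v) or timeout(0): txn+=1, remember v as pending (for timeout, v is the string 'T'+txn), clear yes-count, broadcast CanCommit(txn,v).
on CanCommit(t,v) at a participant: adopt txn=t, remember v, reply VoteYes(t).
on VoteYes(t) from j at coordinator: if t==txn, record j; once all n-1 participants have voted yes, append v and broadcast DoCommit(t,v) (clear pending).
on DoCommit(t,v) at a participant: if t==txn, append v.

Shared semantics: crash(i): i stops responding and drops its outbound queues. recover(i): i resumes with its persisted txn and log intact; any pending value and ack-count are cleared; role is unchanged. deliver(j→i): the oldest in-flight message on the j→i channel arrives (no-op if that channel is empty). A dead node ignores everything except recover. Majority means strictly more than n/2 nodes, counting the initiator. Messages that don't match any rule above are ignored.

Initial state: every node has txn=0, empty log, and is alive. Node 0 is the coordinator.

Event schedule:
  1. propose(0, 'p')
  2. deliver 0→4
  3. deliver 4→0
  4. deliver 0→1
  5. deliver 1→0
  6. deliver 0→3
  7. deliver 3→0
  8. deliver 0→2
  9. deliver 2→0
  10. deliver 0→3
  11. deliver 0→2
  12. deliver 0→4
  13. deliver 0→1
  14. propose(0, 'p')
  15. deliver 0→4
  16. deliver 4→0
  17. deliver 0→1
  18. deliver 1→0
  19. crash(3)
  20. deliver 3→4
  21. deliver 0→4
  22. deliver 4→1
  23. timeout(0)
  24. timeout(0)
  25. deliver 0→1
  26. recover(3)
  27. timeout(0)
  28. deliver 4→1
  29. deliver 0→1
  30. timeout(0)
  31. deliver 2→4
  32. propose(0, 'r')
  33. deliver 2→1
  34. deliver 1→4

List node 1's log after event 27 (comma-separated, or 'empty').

1. propose(0,'p'):  <0:coor t1 ->
2. deliver 0→4:  <4:part t1 ->
3. deliver 4→0:  nop
4. deliver 0→1:  <1:part t1 ->
5. deliver 1→0:  nop
6. deliver 0→3:  <3:part t1 ->
7. deliver 3→0:  nop
8. deliver 0→2:  <2:part t1 ->
9. deliver 2→0:  <0:coor t1 p>
10. deliver 0→3:  <3:part t1 p>
11. deliver 0→2:  <2:part t1 p>
12. deliver 0→4:  <4:part t1 p>
13. deliver 0→1:  <1:part t1 p>
14. propose(0,'p'):  <0:coor t2 p>
15. deliver 0→4:  <4:part t2 p>
16. deliver 4→0:  nop
17. deliver 0→1:  <1:part t2 p>
18. deliver 1→0:  nop
19. crash(3):  <3:✗part t1 p>
20. deliver 3→4:  nop
21. deliver 0→4:  nop
22. deliver 4→1:  nop
23. timeout(0):  <0:coor t3 p>
24. timeout(0):  <0:coor t4 p>
25. deliver 0→1:  <1:part t3 p>
26. recover(3):  <3:part t1 p>
27. timeout(0):  <0:coor t5 p>

p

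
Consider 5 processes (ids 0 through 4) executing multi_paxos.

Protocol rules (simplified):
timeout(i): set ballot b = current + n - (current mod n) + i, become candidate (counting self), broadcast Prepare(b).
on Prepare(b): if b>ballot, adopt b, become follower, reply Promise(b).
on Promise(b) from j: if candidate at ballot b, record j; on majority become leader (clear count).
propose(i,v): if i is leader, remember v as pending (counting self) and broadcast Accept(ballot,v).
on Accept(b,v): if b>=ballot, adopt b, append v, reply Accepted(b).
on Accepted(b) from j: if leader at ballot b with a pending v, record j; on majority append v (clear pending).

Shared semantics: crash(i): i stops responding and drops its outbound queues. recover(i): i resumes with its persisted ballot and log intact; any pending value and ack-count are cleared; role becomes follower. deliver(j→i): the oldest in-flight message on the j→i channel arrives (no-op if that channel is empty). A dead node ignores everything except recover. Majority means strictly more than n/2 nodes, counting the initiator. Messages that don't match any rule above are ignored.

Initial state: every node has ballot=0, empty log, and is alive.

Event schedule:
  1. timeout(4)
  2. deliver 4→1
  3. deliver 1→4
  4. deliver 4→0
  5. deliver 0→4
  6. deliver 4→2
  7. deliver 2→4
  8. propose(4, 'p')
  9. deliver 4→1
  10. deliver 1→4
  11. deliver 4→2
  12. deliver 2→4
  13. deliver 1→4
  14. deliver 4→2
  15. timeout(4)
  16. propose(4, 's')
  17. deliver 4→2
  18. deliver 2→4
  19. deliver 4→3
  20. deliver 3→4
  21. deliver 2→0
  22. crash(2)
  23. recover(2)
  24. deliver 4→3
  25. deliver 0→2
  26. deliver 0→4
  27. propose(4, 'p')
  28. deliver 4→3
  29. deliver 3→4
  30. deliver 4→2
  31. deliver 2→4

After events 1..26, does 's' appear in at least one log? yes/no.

no

e1 timeout(4): 4[cand,b=9,-]
e2 deliver 4→1: 1[foll,b=9,-]
e3 deliver 1→4: ·
e4 deliver 4→0: 0[foll,b=9,-]
e5 deliver 0→4: 4[lead,b=9,-]
e6 deliver 4→2: 2[foll,b=9,-]
e7 deliver 2→4: ·
e8 propose(4,'p'): ·
e9 deliver 4→1: 1[foll,b=9,p]
e10 deliver 1→4: ·
e11 deliver 4→2: 2[foll,b=9,p]
e12 deliver 2→4: 4[lead,b=9,p]
e13 deliver 1→4: ·
e14 deliver 4→2: ·
e15 timeout(4): 4[cand,b=14,p]
e16 propose(4,'s'): ·
e17 deliver 4→2: 2[foll,b=14,p]
e18 deliver 2→4: ·
e19 deliver 4→3: 3[foll,b=9,-]
e20 deliver 3→4: ·
e21 deliver 2→0: ·
e22 crash(2): 2[✗foll,b=14,p]
e23 recover(2): 2[foll,b=14,p]
e24 deliver 4→3: 3[foll,b=9,p]
e25 deliver 0→2: ·
e26 deliver 0→4: ·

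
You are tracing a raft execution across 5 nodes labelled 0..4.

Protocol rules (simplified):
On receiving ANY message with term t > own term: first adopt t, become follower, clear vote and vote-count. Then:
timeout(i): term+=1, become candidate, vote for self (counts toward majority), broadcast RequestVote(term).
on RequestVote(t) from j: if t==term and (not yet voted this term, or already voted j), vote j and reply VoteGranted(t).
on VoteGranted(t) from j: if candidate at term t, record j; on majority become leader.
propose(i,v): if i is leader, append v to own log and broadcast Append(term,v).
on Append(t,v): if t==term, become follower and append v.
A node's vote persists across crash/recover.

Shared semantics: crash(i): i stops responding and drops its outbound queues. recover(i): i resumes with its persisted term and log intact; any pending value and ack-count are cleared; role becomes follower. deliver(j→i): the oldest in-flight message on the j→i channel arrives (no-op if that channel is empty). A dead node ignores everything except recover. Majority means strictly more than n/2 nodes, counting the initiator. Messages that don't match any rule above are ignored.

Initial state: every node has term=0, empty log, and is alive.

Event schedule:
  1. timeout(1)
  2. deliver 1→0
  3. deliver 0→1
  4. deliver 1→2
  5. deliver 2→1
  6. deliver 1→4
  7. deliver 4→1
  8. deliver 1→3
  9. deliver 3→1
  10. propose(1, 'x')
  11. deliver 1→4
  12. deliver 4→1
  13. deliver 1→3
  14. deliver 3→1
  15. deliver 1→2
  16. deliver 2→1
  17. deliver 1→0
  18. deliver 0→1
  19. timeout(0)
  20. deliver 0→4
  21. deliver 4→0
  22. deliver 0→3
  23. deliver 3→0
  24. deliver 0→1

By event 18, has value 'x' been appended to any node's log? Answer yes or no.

yes

e1 timeout(1): 1[cand,t=1,-]
e2 deliver 1→0: 0[foll,t=1,-]
e3 deliver 0→1: ·
e4 deliver 1→2: 2[foll,t=1,-]
e5 deliver 2→1: 1[lead,t=1,-]
e6 deliver 1→4: 4[foll,t=1,-]
e7 deliver 4→1: ·
e8 deliver 1→3: 3[foll,t=1,-]
e9 deliver 3→1: ·
e10 propose(1,'x'): 1[lead,t=1,x]
e11 deliver 1→4: 4[foll,t=1,x]
e12 deliver 4→1: ·
e13 deliver 1→3: 3[foll,t=1,x]
e14 deliver 3→1: ·
e15 deliver 1→2: 2[foll,t=1,x]
e16 deliver 2→1: ·
e17 deliver 1→0: 0[foll,t=1,x]
e18 deliver 0→1: ·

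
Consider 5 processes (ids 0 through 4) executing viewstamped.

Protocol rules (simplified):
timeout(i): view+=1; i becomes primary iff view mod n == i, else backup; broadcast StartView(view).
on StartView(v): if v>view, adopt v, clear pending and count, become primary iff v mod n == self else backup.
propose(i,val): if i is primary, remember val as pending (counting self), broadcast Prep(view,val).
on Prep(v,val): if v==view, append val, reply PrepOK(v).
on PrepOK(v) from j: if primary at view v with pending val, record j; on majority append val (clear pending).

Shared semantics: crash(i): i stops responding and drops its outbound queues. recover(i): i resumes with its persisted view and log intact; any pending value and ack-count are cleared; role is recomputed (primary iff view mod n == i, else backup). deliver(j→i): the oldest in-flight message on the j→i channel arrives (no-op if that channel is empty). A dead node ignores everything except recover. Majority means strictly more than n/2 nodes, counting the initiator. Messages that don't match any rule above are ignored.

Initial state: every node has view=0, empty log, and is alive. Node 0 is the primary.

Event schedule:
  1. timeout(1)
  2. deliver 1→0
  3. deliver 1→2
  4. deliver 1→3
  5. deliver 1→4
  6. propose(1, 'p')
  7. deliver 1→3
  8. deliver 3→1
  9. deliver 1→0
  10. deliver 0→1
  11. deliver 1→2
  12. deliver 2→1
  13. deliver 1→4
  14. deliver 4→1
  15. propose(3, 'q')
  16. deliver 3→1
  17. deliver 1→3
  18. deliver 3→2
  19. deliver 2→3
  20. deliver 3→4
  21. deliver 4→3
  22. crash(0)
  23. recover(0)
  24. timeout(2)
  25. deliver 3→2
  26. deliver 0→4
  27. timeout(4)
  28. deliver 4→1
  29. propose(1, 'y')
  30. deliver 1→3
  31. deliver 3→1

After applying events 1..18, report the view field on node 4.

1

step 1 timeout(1): 1={prim,v=1,log=-}
step 2 deliver 1→0: 0={back,v=1,log=-}
step 3 deliver 1→2: 2={back,v=1,log=-}
step 4 deliver 1→3: 3={back,v=1,log=-}
step 5 deliver 1→4: 4={back,v=1,log=-}
step 6 propose(1,'p'): —
step 7 deliver 1→3: 3={back,v=1,log=p}
step 8 deliver 3→1: —
step 9 deliver 1→0: 0={back,v=1,log=p}
step 10 deliver 0→1: 1={prim,v=1,log=p}
step 11 deliver 1→2: 2={back,v=1,log=p}
step 12 deliver 2→1: —
step 13 deliver 1→4: 4={back,v=1,log=p}
step 14 deliver 4→1: —
step 15 propose(3,'q'): —
step 16 deliver 3→1: —
step 17 deliver 1→3: —
step 18 deliver 3→2: —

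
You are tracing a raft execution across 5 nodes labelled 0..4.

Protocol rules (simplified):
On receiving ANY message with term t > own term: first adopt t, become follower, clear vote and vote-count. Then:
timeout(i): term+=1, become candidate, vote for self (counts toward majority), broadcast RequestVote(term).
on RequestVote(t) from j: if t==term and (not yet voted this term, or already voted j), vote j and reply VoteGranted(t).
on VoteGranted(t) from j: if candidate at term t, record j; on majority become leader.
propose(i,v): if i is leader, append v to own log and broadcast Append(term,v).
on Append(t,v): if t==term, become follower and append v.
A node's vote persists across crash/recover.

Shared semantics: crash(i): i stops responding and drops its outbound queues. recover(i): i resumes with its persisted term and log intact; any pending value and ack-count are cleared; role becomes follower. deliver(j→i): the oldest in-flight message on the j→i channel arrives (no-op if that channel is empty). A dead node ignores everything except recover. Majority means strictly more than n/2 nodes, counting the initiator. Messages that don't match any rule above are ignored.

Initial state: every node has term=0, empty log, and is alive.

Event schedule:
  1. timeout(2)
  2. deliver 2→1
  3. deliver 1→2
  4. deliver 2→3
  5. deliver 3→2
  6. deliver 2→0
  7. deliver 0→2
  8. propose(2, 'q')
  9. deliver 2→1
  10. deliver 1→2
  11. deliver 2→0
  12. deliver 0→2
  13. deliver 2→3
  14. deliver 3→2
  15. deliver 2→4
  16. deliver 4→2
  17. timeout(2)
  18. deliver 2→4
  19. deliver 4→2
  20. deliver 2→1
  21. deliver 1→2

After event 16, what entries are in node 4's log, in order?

empty

e1 timeout(2): 2[cand,t=1,-]
e2 deliver 2→1: 1[foll,t=1,-]
e3 deliver 1→2: ·
e4 deliver 2→3: 3[foll,t=1,-]
e5 deliver 3→2: 2[lead,t=1,-]
e6 deliver 2→0: 0[foll,t=1,-]
e7 deliver 0→2: ·
e8 propose(2,'q'): 2[lead,t=1,q]
e9 deliver 2→1: 1[foll,t=1,q]
e10 deliver 1→2: ·
e11 deliver 2→0: 0[foll,t=1,q]
e12 deliver 0→2: ·
e13 deliver 2→3: 3[foll,t=1,q]
e14 deliver 3→2: ·
e15 deliver 2→4: 4[foll,t=1,-]
e16 deliver 4→2: ·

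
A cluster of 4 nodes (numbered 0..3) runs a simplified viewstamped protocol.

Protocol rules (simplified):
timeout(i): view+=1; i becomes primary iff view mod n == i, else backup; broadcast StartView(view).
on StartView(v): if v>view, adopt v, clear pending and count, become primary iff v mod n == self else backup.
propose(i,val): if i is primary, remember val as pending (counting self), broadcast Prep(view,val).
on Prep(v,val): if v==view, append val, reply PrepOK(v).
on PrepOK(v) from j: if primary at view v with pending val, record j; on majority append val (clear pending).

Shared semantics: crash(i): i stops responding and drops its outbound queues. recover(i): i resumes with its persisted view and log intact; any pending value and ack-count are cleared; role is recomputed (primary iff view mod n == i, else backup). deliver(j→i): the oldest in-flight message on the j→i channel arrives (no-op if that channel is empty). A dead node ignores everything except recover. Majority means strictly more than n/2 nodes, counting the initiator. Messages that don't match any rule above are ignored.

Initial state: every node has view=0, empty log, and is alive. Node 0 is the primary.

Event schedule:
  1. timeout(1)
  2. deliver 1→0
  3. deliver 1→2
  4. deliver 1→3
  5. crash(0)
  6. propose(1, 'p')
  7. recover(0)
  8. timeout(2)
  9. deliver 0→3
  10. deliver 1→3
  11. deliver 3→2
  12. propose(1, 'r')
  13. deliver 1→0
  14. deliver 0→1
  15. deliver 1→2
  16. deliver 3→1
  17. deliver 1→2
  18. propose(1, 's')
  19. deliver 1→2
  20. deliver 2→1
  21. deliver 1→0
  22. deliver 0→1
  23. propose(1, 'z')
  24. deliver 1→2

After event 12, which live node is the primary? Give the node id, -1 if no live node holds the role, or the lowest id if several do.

1

after 1 — timeout(1): n1:prim/v1/[-]
after 2 — deliver 1→0: n0:back/v1/[-]
after 3 — deliver 1→2: n2:back/v1/[-]
after 4 — deliver 1→3: n3:back/v1/[-]
after 5 — crash(0): n0:✗back/v1/[-]
after 6 — propose(1,'p'): ·
after 7 — recover(0): n0:back/v1/[-]
after 8 — timeout(2): n2:prim/v2/[-]
after 9 — deliver 0→3: ·
after 10 — deliver 1→3: n3:back/v1/[p]
after 11 — deliver 3→2: ·
after 12 — propose(1,'r'): ·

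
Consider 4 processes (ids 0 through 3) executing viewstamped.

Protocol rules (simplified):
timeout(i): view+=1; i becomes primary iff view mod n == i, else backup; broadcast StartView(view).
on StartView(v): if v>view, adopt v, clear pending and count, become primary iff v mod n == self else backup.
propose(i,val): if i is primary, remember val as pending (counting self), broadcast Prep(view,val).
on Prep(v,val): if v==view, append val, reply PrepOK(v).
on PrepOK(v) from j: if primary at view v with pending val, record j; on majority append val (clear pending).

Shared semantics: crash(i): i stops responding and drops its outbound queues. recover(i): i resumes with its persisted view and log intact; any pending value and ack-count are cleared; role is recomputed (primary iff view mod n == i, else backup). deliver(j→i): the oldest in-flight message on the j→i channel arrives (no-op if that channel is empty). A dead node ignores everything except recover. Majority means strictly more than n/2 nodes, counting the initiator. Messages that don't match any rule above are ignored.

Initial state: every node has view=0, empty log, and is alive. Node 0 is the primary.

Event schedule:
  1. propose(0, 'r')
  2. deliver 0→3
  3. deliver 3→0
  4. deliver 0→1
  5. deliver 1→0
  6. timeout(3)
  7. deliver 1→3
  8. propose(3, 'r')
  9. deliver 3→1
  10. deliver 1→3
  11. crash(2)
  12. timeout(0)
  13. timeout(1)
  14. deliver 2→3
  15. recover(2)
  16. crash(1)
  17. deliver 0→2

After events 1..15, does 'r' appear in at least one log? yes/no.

yes

after 1 — propose(0,'r'): ·
after 2 — deliver 0→3: n3:back/v0/[r]
after 3 — deliver 3→0: ·
after 4 — deliver 0→1: n1:back/v0/[r]
after 5 — deliver 1→0: n0:prim/v0/[r]
after 6 — timeout(3): n3:back/v1/[r]
after 7 — deliver 1→3: ·
after 8 — propose(3,'r'): ·
after 9 — deliver 3→1: n1:prim/v1/[r]
after 10 — deliver 1→3: ·
after 11 — crash(2): n2:✗back/v0/[-]
after 12 — timeout(0): n0:back/v1/[r]
after 13 — timeout(1): n1:back/v2/[r]
after 14 — deliver 2→3: ·
after 15 — recover(2): n2:back/v0/[-]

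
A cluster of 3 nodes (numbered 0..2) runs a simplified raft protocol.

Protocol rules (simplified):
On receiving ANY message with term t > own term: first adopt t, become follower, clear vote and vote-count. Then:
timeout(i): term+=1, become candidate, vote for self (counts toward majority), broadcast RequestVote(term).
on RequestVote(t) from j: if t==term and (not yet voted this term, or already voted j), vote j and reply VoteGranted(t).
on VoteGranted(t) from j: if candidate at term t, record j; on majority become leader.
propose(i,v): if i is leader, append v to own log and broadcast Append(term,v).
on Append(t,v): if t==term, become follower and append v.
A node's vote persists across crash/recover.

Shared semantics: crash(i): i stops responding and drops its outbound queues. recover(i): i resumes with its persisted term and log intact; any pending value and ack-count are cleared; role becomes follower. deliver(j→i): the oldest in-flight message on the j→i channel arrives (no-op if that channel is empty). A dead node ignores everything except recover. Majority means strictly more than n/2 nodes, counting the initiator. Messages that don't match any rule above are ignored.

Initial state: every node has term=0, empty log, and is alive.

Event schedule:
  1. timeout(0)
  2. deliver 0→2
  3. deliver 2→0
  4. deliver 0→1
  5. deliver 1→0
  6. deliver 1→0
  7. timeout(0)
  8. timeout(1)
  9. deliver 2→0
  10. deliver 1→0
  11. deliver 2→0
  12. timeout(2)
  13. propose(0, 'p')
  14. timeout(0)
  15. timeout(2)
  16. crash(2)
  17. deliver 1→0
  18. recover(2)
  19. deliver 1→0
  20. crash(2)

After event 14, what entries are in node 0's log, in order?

empty

step 1 timeout(0): 0={cand,t=1,log=-}
step 2 deliver 0→2: 2={foll,t=1,log=-}
step 3 deliver 2→0: 0={lead,t=1,log=-}
step 4 deliver 0→1: 1={foll,t=1,log=-}
step 5 deliver 1→0: —
step 6 deliver 1→0: —
step 7 timeout(0): 0={cand,t=2,log=-}
step 8 timeout(1): 1={cand,t=2,log=-}
step 9 deliver 2→0: —
step 10 deliver 1→0: —
step 11 deliver 2→0: —
step 12 timeout(2): 2={cand,t=2,log=-}
step 13 propose(0,'p'): —
step 14 timeout(0): 0={cand,t=3,log=-}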